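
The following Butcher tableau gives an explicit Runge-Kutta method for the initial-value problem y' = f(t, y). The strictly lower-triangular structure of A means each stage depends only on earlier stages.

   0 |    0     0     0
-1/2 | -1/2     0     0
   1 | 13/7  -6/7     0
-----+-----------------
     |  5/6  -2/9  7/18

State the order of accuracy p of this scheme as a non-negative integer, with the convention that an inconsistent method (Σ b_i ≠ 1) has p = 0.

b = (5/6, -2/9, 7/18)
c = (0, -1/2, 1)
Ac = (0, 0, 3/7)
Σ b_i: 5/6·1 + (-2/9)·1 + 7/18·1 = 1 ✓
b·c: (-2/9)·(-1/2) + 7/18·1 = 1/2 ✓
b·c²: (-2/9)·1/4 + 7/18·1 = 1/3 ✓
b·Ac: 7/18·3/7 = 1/6 ✓; 3 stages ⇒ order 3.

3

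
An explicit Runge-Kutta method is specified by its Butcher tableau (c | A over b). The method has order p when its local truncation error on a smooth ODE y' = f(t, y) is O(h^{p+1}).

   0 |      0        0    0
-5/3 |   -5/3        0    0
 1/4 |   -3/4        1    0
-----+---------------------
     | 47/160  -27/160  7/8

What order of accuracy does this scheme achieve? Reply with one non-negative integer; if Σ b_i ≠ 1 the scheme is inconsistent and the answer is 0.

2

b = (47/160, -27/160, 7/8)
c = (0, -5/3, 1/4)
Ac = (0, 0, -5/3)
Σ b_i: 47/160·1 + (-27/160)·1 + 7/8·1 = 1 ✓
b·c: (-27/160)·(-5/3) + 7/8·1/4 = 1/2 ✓
b·c²: (-27/160)·25/9 + 7/8·1/16 = -53/128 ≠ 1/3 ⇒ order 2.
b·Ac: 7/8·(-5/3) = -35/24 ≠ 1/6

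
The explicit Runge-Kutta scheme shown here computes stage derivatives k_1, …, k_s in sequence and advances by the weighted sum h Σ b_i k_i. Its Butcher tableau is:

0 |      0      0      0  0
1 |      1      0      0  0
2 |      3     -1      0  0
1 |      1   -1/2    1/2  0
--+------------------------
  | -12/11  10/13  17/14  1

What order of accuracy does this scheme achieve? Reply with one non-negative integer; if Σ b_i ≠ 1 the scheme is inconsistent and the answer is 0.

b = (-12/11, 10/13, 17/14, 1)
c = (0, 1, 2, 1)
Ac = (0, 0, -1, 1/2)
Σ b_i: (-12/11)·1 + 10/13·1 + 17/14·1 + 1·1 = 3789/2002 ≠ 1 ⇒ order 0.

0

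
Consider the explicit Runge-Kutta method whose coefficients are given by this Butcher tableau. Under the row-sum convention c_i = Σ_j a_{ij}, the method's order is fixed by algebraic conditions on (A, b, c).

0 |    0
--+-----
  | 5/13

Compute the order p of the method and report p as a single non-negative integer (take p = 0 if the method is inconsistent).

b = (5/13)
c = (0)
Σ b_i: 5/13·1 = 5/13 ≠ 1 ⇒ order 0.

0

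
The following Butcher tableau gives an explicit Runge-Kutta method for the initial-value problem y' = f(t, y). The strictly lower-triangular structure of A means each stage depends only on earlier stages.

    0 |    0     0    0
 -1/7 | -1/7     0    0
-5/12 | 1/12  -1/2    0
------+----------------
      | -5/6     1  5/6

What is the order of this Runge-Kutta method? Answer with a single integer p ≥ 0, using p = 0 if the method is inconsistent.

b = (-5/6, 1, 5/6)
c = (0, -1/7, -5/12)
Ac = (0, 0, 1/14)
Σ b_i: (-5/6)·1 + 1·1 + 5/6·1 = 1 ✓
b·c: 1·(-1/7) + 5/6·(-5/12) = -247/504 ≠ 1/2 ⇒ order 1.

1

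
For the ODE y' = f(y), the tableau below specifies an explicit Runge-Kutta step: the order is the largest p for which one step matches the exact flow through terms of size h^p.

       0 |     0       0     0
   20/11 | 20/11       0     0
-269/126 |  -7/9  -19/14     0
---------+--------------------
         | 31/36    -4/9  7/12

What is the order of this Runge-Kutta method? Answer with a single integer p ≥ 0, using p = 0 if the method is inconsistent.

1

b = (31/36, -4/9, 7/12)
c = (0, 20/11, -269/126)
Ac = (0, 0, -190/77)
Σ b_i: 31/36·1 + (-4/9)·1 + 7/12·1 = 1 ✓
b·c: (-4/9)·20/11 + 7/12·(-269/126) = -4879/2376 ≠ 1/2 ⇒ order 1.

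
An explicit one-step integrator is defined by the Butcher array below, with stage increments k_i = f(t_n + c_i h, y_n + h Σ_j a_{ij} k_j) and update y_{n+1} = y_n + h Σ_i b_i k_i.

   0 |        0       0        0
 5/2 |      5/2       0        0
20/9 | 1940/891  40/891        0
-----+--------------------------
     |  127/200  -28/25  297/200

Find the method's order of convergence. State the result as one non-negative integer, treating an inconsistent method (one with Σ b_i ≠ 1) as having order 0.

b = (127/200, -28/25, 297/200)
c = (0, 5/2, 20/9)
Ac = (0, 0, 100/891)
Σ b_i: 127/200·1 + (-28/25)·1 + 297/200·1 = 1 ✓
b·c: (-28/25)·5/2 + 297/200·20/9 = 1/2 ✓
b·c²: (-28/25)·25/4 + 297/200·400/81 = 1/3 ✓
b·Ac: 297/200·100/891 = 1/6 ✓; 3 stages ⇒ order 3.

3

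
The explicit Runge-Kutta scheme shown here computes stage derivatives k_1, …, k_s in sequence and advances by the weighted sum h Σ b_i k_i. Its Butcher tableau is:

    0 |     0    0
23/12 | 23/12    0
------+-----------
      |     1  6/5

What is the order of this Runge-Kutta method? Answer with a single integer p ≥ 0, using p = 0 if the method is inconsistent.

0

b = (1, 6/5)
c = (0, 23/12)
Σ b_i: 1·1 + 6/5·1 = 11/5 ≠ 1 ⇒ order 0.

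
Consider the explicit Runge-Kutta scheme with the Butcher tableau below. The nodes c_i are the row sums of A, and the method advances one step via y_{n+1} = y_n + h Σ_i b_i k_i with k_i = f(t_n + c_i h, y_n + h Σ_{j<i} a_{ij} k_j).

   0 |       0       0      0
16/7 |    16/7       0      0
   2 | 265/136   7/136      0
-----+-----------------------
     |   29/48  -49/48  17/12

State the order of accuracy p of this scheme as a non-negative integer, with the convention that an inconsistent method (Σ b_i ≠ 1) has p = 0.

b = (29/48, -49/48, 17/12)
c = (0, 16/7, 2)
Ac = (0, 0, 2/17)
Σ b_i: 29/48·1 + (-49/48)·1 + 17/12·1 = 1 ✓
b·c: (-49/48)·16/7 + 17/12·2 = 1/2 ✓
b·c²: (-49/48)·256/49 + 17/12·4 = 1/3 ✓
b·Ac: 17/12·2/17 = 1/6 ✓; 3 stages ⇒ order 3.

3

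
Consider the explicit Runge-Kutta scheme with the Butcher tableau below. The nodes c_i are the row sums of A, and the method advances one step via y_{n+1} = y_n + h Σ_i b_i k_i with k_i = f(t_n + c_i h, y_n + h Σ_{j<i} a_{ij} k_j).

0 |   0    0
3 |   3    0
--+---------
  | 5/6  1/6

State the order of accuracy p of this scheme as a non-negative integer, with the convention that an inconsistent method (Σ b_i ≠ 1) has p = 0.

2

b = (5/6, 1/6)
c = (0, 3)
Σ b_i: 5/6·1 + 1/6·1 = 1 ✓
b·c: 1/6·3 = 1/2 ✓; 2 stages ⇒ order 2.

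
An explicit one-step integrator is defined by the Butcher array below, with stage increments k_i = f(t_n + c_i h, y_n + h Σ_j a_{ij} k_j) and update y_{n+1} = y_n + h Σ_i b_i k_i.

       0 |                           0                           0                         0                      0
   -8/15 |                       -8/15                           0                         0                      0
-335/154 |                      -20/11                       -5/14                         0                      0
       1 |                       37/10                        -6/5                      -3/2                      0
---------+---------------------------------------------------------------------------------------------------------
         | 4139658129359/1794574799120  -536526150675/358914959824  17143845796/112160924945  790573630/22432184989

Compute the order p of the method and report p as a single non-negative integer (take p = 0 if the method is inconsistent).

b = (4139658129359/1794574799120, -536526150675/358914959824, 17143845796/112160924945, 790573630/22432184989)
c = (0, -8/15, -335/154, 1)
Ac = (0, 0, 4/21, 30053/7700)
Σ b_i: 4139658129359/1794574799120·1 + (-536526150675/358914959824)·1 + 17143845796/112160924945·1 + 790573630/22432184989·1 = 1 ✓
b·c: (-536526150675/358914959824)·(-8/15) + 17143845796/112160924945·(-335/154) + 790573630/22432184989·1 = 1/2 ✓
b·c²: (-536526150675/358914959824)·64/225 + 17143845796/112160924945·112225/23716 + 790573630/22432184989·1 = 1/3 ✓
b·Ac: 17143845796/112160924945·4/21 + 790573630/22432184989·30053/7700 = 1/6 ✓
b·c³: (-536526150675/358914959824)·(-512/3375) + 17143845796/112160924945·(-37595375/3652264) + 790573630/22432184989·1 = -203860820282123/155455041973770 ≠ 1/4 ⇒ order 3.
b·(c∘Ac): 17143845796/112160924945·(-670/1617) + 790573630/22432184989·30053/7700 = 49946894561/672965549670 ≠ 1/8
b·Ac²: 17143845796/112160924945·(-32/315) + 790573630/22432184989·(-132324421/17787000) = -86343705298973/310910083947540 ≠ 1/12
b·A²c: 790573630/22432184989·(-2/7) = -225878180/22432184989 ≠ 1/24

3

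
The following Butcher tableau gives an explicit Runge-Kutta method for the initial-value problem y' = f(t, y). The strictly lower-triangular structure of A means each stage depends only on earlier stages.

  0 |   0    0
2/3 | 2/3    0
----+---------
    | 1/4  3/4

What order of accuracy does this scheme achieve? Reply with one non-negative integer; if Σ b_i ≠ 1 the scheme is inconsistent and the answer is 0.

2

b = (1/4, 3/4)
c = (0, 2/3)
Σ b_i: 1/4·1 + 3/4·1 = 1 ✓
b·c: 3/4·2/3 = 1/2 ✓; 2 stages ⇒ order 2.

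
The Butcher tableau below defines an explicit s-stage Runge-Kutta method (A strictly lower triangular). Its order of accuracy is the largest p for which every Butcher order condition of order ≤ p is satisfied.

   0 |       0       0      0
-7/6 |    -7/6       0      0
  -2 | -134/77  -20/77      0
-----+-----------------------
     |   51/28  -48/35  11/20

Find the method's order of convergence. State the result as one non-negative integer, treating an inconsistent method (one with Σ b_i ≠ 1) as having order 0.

b = (51/28, -48/35, 11/20)
c = (0, -7/6, -2)
Ac = (0, 0, 10/33)
Σ b_i: 51/28·1 + (-48/35)·1 + 11/20·1 = 1 ✓
b·c: (-48/35)·(-7/6) + 11/20·(-2) = 1/2 ✓
b·c²: (-48/35)·49/36 + 11/20·4 = 1/3 ✓
b·Ac: 11/20·10/33 = 1/6 ✓; 3 stages ⇒ order 3.

3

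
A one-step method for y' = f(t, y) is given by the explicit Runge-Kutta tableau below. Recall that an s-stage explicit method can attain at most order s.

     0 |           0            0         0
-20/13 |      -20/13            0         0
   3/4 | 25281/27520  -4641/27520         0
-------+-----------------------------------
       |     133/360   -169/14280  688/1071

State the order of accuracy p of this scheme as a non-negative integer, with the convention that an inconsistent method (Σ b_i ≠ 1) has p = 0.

3

b = (133/360, -169/14280, 688/1071)
c = (0, -20/13, 3/4)
Ac = (0, 0, 357/1376)
Σ b_i: 133/360·1 + (-169/14280)·1 + 688/1071·1 = 1 ✓
b·c: (-169/14280)·(-20/13) + 688/1071·3/4 = 1/2 ✓
b·c²: (-169/14280)·400/169 + 688/1071·9/16 = 1/3 ✓
b·Ac: 688/1071·357/1376 = 1/6 ✓; 3 stages ⇒ order 3.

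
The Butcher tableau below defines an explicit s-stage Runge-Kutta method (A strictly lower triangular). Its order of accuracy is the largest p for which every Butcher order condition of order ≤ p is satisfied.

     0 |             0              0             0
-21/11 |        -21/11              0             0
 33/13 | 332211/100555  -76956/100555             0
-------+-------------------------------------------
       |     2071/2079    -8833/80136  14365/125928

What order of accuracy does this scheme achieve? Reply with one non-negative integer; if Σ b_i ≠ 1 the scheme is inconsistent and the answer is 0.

b = (2071/2079, -8833/80136, 14365/125928)
c = (0, -21/11, 33/13)
Ac = (0, 0, 20988/14365)
Σ b_i: 2071/2079·1 + (-8833/80136)·1 + 14365/125928·1 = 1 ✓
b·c: (-8833/80136)·(-21/11) + 14365/125928·33/13 = 1/2 ✓
b·c²: (-8833/80136)·441/121 + 14365/125928·1089/169 = 1/3 ✓
b·Ac: 14365/125928·20988/14365 = 1/6 ✓; 3 stages ⇒ order 3.

3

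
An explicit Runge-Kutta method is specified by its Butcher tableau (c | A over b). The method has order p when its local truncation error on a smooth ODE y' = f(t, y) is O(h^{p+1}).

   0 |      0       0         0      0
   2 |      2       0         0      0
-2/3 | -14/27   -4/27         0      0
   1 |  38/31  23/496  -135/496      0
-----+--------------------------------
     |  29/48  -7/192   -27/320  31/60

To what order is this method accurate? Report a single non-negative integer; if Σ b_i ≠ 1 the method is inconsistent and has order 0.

4

b = (29/48, -7/192, -27/320, 31/60)
c = (0, 2, -2/3, 1)
Ac = (0, 0, -8/27, 17/62)
Σ b_i: 29/48·1 + (-7/192)·1 + (-27/320)·1 + 31/60·1 = 1 ✓
b·c: (-7/192)·2 + (-27/320)·(-2/3) + 31/60·1 = 1/2 ✓
b·c²: (-7/192)·4 + (-27/320)·4/9 + 31/60·1 = 1/3 ✓
b·Ac: (-27/320)·(-8/27) + 31/60·17/62 = 1/6 ✓
b·c³: (-7/192)·8 + (-27/320)·(-8/27) + 31/60·1 = 1/4 ✓
b·(c∘Ac): (-27/320)·16/81 + 31/60·17/62 = 1/8 ✓
b·Ac²: (-27/320)·(-16/27) + 31/60·2/31 = 1/12 ✓
b·A²c: 31/60·5/62 = 1/24 ✓; 4 stages ⇒ order 4.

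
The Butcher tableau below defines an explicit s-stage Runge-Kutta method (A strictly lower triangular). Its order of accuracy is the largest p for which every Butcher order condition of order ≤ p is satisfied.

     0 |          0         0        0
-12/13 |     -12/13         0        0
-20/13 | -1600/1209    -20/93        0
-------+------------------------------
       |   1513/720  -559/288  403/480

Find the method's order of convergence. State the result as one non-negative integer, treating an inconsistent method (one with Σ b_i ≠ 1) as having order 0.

3

b = (1513/720, -559/288, 403/480)
c = (0, -12/13, -20/13)
Ac = (0, 0, 80/403)
Σ b_i: 1513/720·1 + (-559/288)·1 + 403/480·1 = 1 ✓
b·c: (-559/288)·(-12/13) + 403/480·(-20/13) = 1/2 ✓
b·c²: (-559/288)·144/169 + 403/480·400/169 = 1/3 ✓
b·Ac: 403/480·80/403 = 1/6 ✓; 3 stages ⇒ order 3.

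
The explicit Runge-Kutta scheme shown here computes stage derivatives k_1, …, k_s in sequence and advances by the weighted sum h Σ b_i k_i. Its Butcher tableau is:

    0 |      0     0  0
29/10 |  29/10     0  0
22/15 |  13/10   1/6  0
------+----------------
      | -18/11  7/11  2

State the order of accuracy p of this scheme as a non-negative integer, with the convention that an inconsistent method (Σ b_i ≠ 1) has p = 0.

1

b = (-18/11, 7/11, 2)
c = (0, 29/10, 22/15)
Ac = (0, 0, 29/60)
Σ b_i: (-18/11)·1 + 7/11·1 + 2·1 = 1 ✓
b·c: 7/11·29/10 + 2·22/15 = 1577/330 ≠ 1/2 ⇒ order 1.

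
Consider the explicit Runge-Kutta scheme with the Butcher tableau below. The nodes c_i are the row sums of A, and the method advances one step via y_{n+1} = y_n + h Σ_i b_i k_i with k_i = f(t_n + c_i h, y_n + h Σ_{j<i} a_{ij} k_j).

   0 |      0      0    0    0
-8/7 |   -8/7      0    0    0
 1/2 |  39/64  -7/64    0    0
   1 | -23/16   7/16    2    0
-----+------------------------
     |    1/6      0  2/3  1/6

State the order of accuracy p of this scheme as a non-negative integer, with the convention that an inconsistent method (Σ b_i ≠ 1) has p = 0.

b = (1/6, 0, 2/3, 1/6)
c = (0, -8/7, 1/2, 1)
Ac = (0, 0, 1/8, 1/2)
Σ b_i: 1/6·1 + 2/3·1 + 1/6·1 = 1 ✓
b·c: 2/3·1/2 + 1/6·1 = 1/2 ✓
b·c²: 2/3·1/4 + 1/6·1 = 1/3 ✓
b·Ac: 2/3·1/8 + 1/6·1/2 = 1/6 ✓
b·c³: 2/3·1/8 + 1/6·1 = 1/4 ✓
b·(c∘Ac): 2/3·1/16 + 1/6·1/2 = 1/8 ✓
b·Ac²: 2/3·(-1/7) + 1/6·15/14 = 1/12 ✓
b·A²c: 1/6·1/4 = 1/24 ✓; 4 stages ⇒ order 4.

4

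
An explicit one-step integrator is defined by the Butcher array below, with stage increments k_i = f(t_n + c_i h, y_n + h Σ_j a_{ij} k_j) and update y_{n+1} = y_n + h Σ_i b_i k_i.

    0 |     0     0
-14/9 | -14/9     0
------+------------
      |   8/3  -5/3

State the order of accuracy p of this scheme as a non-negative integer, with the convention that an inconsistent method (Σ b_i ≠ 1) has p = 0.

b = (8/3, -5/3)
c = (0, -14/9)
Σ b_i: 8/3·1 + (-5/3)·1 = 1 ✓
b·c: (-5/3)·(-14/9) = 70/27 ≠ 1/2 ⇒ order 1.

1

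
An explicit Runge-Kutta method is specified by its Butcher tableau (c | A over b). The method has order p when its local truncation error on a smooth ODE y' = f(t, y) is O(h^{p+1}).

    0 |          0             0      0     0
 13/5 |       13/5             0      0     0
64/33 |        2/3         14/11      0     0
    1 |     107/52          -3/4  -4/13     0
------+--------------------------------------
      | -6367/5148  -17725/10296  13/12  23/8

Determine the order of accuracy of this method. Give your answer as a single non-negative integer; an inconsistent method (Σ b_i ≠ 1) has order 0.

2

b = (-6367/5148, -17725/10296, 13/12, 23/8)
c = (0, 13/5, 64/33, 1)
Ac = (0, 0, 182/55, -21851/8580)
Σ b_i: (-6367/5148)·1 + (-17725/10296)·1 + 13/12·1 + 23/8·1 = 1 ✓
b·c: (-17725/10296)·13/5 + 13/12·64/33 + 23/8·1 = 1/2 ✓
b·c²: (-17725/10296)·169/25 + 13/12·4096/1089 + 23/8·1 = -30631/6534 ≠ 1/3 ⇒ order 2.
b·Ac: 13/12·182/55 + 23/8·(-21851/8580) = -7773/2080 ≠ 1/6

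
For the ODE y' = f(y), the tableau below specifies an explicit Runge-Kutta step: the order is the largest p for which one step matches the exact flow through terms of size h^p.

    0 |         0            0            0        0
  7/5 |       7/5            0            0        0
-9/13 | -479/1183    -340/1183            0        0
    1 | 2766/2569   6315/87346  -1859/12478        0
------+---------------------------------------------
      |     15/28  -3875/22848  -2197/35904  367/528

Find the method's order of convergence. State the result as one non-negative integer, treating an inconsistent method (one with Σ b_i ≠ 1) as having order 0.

b = (15/28, -3875/22848, -2197/35904, 367/528)
c = (0, 7/5, -9/13, 1)
Ac = (0, 0, -68/169, 75/367)
Σ b_i: 15/28·1 + (-3875/22848)·1 + (-2197/35904)·1 + 367/528·1 = 1 ✓
b·c: (-3875/22848)·7/5 + (-2197/35904)·(-9/13) + 367/528·1 = 1/2 ✓
b·c²: (-3875/22848)·49/25 + (-2197/35904)·81/169 + 367/528·1 = 1/3 ✓
b·Ac: (-2197/35904)·(-68/169) + 367/528·75/367 = 1/6 ✓
b·c³: (-3875/22848)·343/125 + (-2197/35904)·(-729/2197) + 367/528·1 = 1/4 ✓
b·(c∘Ac): (-2197/35904)·612/2197 + 367/528·75/367 = 1/8 ✓
b·Ac²: (-2197/35904)·(-476/845) + 367/528·129/1835 = 1/12 ✓
b·A²c: 367/528·22/367 = 1/24 ✓; 4 stages ⇒ order 4.

4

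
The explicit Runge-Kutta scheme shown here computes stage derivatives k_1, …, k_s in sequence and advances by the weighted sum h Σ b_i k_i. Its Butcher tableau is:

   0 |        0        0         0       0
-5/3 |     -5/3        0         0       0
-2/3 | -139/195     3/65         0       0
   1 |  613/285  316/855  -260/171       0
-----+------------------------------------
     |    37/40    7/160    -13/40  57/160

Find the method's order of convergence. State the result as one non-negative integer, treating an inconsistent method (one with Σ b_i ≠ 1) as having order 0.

b = (37/40, 7/160, -13/40, 57/160)
c = (0, -5/3, -2/3, 1)
Ac = (0, 0, -1/13, 68/171)
Σ b_i: 37/40·1 + 7/160·1 + (-13/40)·1 + 57/160·1 = 1 ✓
b·c: 7/160·(-5/3) + (-13/40)·(-2/3) + 57/160·1 = 1/2 ✓
b·c²: 7/160·25/9 + (-13/40)·4/9 + 57/160·1 = 1/3 ✓
b·Ac: (-13/40)·(-1/13) + 57/160·68/171 = 1/6 ✓
b·c³: 7/160·(-125/27) + (-13/40)·(-8/27) + 57/160·1 = 1/4 ✓
b·(c∘Ac): (-13/40)·2/39 + 57/160·68/171 = 1/8 ✓
b·Ac²: (-13/40)·5/39 + 57/160·20/57 = 1/12 ✓
b·A²c: 57/160·20/171 = 1/24 ✓; 4 stages ⇒ order 4.

4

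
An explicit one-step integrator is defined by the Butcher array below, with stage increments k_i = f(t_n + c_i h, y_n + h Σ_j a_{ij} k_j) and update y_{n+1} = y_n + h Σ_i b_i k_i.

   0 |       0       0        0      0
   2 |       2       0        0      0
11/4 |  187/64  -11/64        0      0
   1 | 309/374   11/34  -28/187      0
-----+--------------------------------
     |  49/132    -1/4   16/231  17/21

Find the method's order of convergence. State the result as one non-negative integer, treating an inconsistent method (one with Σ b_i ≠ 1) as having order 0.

b = (49/132, -1/4, 16/231, 17/21)
c = (0, 2, 11/4, 1)
Ac = (0, 0, -11/32, 4/17)
Σ b_i: 49/132·1 + (-1/4)·1 + 16/231·1 + 17/21·1 = 1 ✓
b·c: (-1/4)·2 + 16/231·11/4 + 17/21·1 = 1/2 ✓
b·c²: (-1/4)·4 + 16/231·121/16 + 17/21·1 = 1/3 ✓
b·Ac: 16/231·(-11/32) + 17/21·4/17 = 1/6 ✓
b·c³: (-1/4)·8 + 16/231·1331/64 + 17/21·1 = 1/4 ✓
b·(c∘Ac): 16/231·(-121/128) + 17/21·4/17 = 1/8 ✓
b·Ac²: 16/231·(-11/16) + 17/21·11/68 = 1/12 ✓
b·A²c: 17/21·7/136 = 1/24 ✓; 4 stages ⇒ order 4.

4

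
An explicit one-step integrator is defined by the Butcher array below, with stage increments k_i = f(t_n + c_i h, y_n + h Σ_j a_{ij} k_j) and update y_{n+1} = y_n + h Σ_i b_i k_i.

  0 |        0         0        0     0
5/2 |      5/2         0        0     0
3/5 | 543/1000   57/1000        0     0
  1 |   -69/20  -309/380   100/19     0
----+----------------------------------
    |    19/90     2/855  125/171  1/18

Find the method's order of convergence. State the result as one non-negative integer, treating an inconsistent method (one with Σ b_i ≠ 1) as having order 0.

4

b = (19/90, 2/855, 125/171, 1/18)
c = (0, 5/2, 3/5, 1)
Ac = (0, 0, 57/400, 9/8)
Σ b_i: 19/90·1 + 2/855·1 + 125/171·1 + 1/18·1 = 1 ✓
b·c: 2/855·5/2 + 125/171·3/5 + 1/18·1 = 1/2 ✓
b·c²: 2/855·25/4 + 125/171·9/25 + 1/18·1 = 1/3 ✓
b·Ac: 125/171·57/400 + 1/18·9/8 = 1/6 ✓
b·c³: 2/855·125/8 + 125/171·27/125 + 1/18·1 = 1/4 ✓
b·(c∘Ac): 125/171·171/2000 + 1/18·9/8 = 1/8 ✓
b·Ac²: 125/171·57/160 + 1/18·(-51/16) = 1/12 ✓
b·A²c: 1/18·3/4 = 1/24 ✓; 4 stages ⇒ order 4.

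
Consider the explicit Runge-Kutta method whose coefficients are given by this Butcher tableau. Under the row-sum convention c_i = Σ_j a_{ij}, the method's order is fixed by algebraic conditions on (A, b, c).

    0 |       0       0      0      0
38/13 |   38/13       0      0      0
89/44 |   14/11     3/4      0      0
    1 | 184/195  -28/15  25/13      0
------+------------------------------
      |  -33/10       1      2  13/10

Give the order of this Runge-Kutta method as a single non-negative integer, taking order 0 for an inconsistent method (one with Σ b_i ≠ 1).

b = (-33/10, 1, 2, 13/10)
c = (0, 38/13, 89/44, 1)
Ac = (0, 0, 57/26, -13441/8580)
Σ b_i: (-33/10)·1 + 1·1 + 2·1 + 13/10·1 = 1 ✓
b·c: 1·38/13 + 2·89/44 + 13/10·1 = 5912/715 ≠ 1/2 ⇒ order 1.

1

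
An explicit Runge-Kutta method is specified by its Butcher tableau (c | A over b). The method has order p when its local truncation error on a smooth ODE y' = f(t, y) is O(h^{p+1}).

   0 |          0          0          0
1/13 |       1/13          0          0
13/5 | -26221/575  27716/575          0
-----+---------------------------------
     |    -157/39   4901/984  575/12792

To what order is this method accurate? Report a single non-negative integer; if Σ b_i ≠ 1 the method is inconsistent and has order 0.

b = (-157/39, 4901/984, 575/12792)
c = (0, 1/13, 13/5)
Ac = (0, 0, 2132/575)
Σ b_i: (-157/39)·1 + 4901/984·1 + 575/12792·1 = 1 ✓
b·c: 4901/984·1/13 + 575/12792·13/5 = 1/2 ✓
b·c²: 4901/984·1/169 + 575/12792·169/25 = 1/3 ✓
b·Ac: 575/12792·2132/575 = 1/6 ✓; 3 stages ⇒ order 3.

3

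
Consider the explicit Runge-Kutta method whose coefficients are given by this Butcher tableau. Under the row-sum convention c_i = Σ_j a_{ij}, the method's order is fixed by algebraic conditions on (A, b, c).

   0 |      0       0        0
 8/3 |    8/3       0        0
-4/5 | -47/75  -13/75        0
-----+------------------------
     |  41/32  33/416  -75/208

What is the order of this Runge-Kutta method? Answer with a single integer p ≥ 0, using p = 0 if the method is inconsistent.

3

b = (41/32, 33/416, -75/208)
c = (0, 8/3, -4/5)
Ac = (0, 0, -104/225)
Σ b_i: 41/32·1 + 33/416·1 + (-75/208)·1 = 1 ✓
b·c: 33/416·8/3 + (-75/208)·(-4/5) = 1/2 ✓
b·c²: 33/416·64/9 + (-75/208)·16/25 = 1/3 ✓
b·Ac: (-75/208)·(-104/225) = 1/6 ✓; 3 stages ⇒ order 3.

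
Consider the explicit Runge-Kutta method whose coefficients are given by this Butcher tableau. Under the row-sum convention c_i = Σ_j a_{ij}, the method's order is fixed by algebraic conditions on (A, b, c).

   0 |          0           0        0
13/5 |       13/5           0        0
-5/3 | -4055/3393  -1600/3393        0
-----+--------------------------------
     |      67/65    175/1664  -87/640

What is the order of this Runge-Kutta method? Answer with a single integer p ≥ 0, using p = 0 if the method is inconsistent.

b = (67/65, 175/1664, -87/640)
c = (0, 13/5, -5/3)
Ac = (0, 0, -320/261)
Σ b_i: 67/65·1 + 175/1664·1 + (-87/640)·1 = 1 ✓
b·c: 175/1664·13/5 + (-87/640)·(-5/3) = 1/2 ✓
b·c²: 175/1664·169/25 + (-87/640)·25/9 = 1/3 ✓
b·Ac: (-87/640)·(-320/261) = 1/6 ✓; 3 stages ⇒ order 3.

3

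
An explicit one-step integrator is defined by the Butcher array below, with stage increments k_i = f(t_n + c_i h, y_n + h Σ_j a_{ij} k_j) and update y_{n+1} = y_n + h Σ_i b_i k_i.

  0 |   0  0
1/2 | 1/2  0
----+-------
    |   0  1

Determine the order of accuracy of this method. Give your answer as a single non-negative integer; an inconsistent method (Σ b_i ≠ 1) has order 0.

2

b = (0, 1)
c = (0, 1/2)
Σ b_i: 1·1 = 1 ✓
b·c: 1·1/2 = 1/2 ✓; 2 stages ⇒ order 2.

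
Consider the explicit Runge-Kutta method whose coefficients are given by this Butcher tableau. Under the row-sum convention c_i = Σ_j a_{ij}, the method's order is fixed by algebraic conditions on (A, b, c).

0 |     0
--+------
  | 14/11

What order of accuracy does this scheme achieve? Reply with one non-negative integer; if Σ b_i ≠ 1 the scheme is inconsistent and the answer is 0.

b = (14/11)
c = (0)
Σ b_i: 14/11·1 = 14/11 ≠ 1 ⇒ order 0.

0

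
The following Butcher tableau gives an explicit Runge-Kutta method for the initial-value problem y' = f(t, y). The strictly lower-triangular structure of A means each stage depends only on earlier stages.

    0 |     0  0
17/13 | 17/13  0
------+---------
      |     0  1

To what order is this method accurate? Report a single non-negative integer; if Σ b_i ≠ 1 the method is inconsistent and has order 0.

1

b = (0, 1)
c = (0, 17/13)
Σ b_i: 1·1 = 1 ✓
b·c: 1·17/13 = 17/13 ≠ 1/2 ⇒ order 1.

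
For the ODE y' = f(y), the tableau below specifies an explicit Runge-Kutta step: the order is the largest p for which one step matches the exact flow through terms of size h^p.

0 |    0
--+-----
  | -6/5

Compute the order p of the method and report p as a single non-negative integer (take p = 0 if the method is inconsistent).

b = (-6/5)
c = (0)
Σ b_i: (-6/5)·1 = -6/5 ≠ 1 ⇒ order 0.

0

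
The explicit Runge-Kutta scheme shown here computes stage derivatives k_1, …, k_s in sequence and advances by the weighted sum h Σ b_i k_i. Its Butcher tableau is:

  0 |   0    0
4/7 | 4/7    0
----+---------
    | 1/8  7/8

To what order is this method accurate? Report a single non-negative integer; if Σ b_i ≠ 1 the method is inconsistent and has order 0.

2

b = (1/8, 7/8)
c = (0, 4/7)
Σ b_i: 1/8·1 + 7/8·1 = 1 ✓
b·c: 7/8·4/7 = 1/2 ✓; 2 stages ⇒ order 2.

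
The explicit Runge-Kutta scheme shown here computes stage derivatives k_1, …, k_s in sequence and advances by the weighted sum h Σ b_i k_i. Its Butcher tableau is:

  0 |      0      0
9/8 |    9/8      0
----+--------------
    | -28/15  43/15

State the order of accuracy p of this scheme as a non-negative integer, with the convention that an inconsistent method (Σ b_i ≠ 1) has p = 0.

1

b = (-28/15, 43/15)
c = (0, 9/8)
Σ b_i: (-28/15)·1 + 43/15·1 = 1 ✓
b·c: 43/15·9/8 = 129/40 ≠ 1/2 ⇒ order 1.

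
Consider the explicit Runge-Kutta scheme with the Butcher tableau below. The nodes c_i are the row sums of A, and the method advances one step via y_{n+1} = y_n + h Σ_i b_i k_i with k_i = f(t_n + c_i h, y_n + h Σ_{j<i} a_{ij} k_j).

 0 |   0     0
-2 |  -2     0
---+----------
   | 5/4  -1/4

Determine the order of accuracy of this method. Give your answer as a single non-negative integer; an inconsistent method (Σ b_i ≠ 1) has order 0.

b = (5/4, -1/4)
c = (0, -2)
Σ b_i: 5/4·1 + (-1/4)·1 = 1 ✓
b·c: (-1/4)·(-2) = 1/2 ✓; 2 stages ⇒ order 2.

2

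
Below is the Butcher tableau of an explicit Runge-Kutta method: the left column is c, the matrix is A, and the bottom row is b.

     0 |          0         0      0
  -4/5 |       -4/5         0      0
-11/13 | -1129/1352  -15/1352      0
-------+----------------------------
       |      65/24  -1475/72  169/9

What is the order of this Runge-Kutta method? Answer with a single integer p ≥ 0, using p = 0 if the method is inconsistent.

3

b = (65/24, -1475/72, 169/9)
c = (0, -4/5, -11/13)
Ac = (0, 0, 3/338)
Σ b_i: 65/24·1 + (-1475/72)·1 + 169/9·1 = 1 ✓
b·c: (-1475/72)·(-4/5) + 169/9·(-11/13) = 1/2 ✓
b·c²: (-1475/72)·16/25 + 169/9·121/169 = 1/3 ✓
b·Ac: 169/9·3/338 = 1/6 ✓; 3 stages ⇒ order 3.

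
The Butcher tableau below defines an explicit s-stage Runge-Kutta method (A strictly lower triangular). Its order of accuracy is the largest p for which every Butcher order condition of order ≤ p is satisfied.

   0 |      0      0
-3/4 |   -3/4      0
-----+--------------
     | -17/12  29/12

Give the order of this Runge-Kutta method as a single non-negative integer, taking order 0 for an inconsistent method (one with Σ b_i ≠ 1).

1

b = (-17/12, 29/12)
c = (0, -3/4)
Σ b_i: (-17/12)·1 + 29/12·1 = 1 ✓
b·c: 29/12·(-3/4) = -29/16 ≠ 1/2 ⇒ order 1.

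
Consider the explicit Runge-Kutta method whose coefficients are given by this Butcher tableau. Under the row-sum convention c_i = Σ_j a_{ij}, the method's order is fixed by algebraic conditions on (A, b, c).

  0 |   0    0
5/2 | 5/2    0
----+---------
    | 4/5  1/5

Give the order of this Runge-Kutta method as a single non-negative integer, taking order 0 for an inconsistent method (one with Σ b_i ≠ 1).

2

b = (4/5, 1/5)
c = (0, 5/2)
Σ b_i: 4/5·1 + 1/5·1 = 1 ✓
b·c: 1/5·5/2 = 1/2 ✓; 2 stages ⇒ order 2.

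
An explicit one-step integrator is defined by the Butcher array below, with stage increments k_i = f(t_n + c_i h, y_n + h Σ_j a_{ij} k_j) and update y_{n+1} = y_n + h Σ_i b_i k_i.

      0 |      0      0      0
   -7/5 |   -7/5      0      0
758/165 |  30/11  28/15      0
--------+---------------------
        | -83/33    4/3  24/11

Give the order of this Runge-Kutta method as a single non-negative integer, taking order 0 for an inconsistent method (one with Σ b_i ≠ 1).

1

b = (-83/33, 4/3, 24/11)
c = (0, -7/5, 758/165)
Ac = (0, 0, -196/75)
Σ b_i: (-83/33)·1 + 4/3·1 + 24/11·1 = 1 ✓
b·c: 4/3·(-7/5) + 24/11·758/165 = 14804/1815 ≠ 1/2 ⇒ order 1.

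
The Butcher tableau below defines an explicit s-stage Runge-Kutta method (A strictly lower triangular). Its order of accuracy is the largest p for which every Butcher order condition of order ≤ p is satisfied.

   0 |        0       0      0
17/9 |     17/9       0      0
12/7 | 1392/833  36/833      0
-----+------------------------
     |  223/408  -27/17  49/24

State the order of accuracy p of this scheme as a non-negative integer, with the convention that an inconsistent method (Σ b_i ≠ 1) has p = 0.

b = (223/408, -27/17, 49/24)
c = (0, 17/9, 12/7)
Ac = (0, 0, 4/49)
Σ b_i: 223/408·1 + (-27/17)·1 + 49/24·1 = 1 ✓
b·c: (-27/17)·17/9 + 49/24·12/7 = 1/2 ✓
b·c²: (-27/17)·289/81 + 49/24·144/49 = 1/3 ✓
b·Ac: 49/24·4/49 = 1/6 ✓; 3 stages ⇒ order 3.

3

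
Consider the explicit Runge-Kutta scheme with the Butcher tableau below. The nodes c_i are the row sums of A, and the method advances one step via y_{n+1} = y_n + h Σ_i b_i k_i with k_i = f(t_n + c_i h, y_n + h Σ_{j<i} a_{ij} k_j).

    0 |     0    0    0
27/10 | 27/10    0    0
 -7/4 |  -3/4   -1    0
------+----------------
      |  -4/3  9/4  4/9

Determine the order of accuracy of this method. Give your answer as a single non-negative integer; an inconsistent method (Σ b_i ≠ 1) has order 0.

0

b = (-4/3, 9/4, 4/9)
c = (0, 27/10, -7/4)
Ac = (0, 0, -27/10)
Σ b_i: (-4/3)·1 + 9/4·1 + 4/9·1 = 49/36 ≠ 1 ⇒ order 0.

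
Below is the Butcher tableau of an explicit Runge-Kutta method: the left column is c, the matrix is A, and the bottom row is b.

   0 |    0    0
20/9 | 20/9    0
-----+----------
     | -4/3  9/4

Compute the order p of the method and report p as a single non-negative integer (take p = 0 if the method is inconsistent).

0

b = (-4/3, 9/4)
c = (0, 20/9)
Σ b_i: (-4/3)·1 + 9/4·1 = 11/12 ≠ 1 ⇒ order 0.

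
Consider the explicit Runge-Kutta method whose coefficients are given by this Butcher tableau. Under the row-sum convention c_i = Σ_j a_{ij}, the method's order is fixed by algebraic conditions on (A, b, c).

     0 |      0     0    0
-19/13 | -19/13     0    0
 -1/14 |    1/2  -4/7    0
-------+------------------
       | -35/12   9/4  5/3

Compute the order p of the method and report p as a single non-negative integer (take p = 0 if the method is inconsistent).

b = (-35/12, 9/4, 5/3)
c = (0, -19/13, -1/14)
Ac = (0, 0, 76/91)
Σ b_i: (-35/12)·1 + 9/4·1 + 5/3·1 = 1 ✓
b·c: 9/4·(-19/13) + 5/3·(-1/14) = -3721/1092 ≠ 1/2 ⇒ order 1.

1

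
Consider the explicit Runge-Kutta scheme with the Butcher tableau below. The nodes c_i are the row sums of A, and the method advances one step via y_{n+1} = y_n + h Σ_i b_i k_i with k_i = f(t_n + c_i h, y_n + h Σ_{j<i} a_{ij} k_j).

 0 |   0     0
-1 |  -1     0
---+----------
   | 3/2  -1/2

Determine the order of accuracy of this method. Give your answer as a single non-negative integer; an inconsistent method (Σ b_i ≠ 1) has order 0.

b = (3/2, -1/2)
c = (0, -1)
Σ b_i: 3/2·1 + (-1/2)·1 = 1 ✓
b·c: (-1/2)·(-1) = 1/2 ✓; 2 stages ⇒ order 2.

2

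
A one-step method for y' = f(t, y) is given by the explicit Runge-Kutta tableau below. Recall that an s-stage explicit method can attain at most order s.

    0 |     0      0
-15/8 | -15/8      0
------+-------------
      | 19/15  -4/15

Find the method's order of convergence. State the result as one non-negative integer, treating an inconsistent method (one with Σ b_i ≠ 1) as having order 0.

2

b = (19/15, -4/15)
c = (0, -15/8)
Σ b_i: 19/15·1 + (-4/15)·1 = 1 ✓
b·c: (-4/15)·(-15/8) = 1/2 ✓; 2 stages ⇒ order 2.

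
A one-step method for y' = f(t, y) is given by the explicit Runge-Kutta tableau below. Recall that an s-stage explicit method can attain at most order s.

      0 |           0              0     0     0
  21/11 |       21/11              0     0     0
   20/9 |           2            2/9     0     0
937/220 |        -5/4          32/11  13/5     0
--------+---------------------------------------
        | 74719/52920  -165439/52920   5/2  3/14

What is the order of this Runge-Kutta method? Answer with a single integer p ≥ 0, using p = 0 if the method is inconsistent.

b = (74719/52920, -165439/52920, 5/2, 3/14)
c = (0, 21/11, 20/9, 937/220)
Ac = (0, 0, 14/33, 12340/1089)
Σ b_i: 74719/52920·1 + (-165439/52920)·1 + 5/2·1 + 3/14·1 = 1 ✓
b·c: (-165439/52920)·21/11 + 5/2·20/9 + 3/14·937/220 = 1/2 ✓
b·c²: (-165439/52920)·441/121 + 5/2·400/81 + 3/14·877969/48400 = 24144277/4989600 ≠ 1/3 ⇒ order 2.
b·Ac: 5/2·14/33 + 3/14·12340/1089 = 2955/847 ≠ 1/6

2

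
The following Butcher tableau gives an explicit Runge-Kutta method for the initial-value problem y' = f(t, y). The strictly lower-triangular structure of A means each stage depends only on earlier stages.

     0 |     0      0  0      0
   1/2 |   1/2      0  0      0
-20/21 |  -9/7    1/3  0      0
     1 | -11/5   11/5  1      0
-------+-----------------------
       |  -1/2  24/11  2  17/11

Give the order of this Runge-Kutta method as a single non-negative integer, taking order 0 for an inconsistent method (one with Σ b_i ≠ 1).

0

b = (-1/2, 24/11, 2, 17/11)
c = (0, 1/2, -20/21, 1)
Ac = (0, 0, 1/6, 31/210)
Σ b_i: (-1/2)·1 + 24/11·1 + 2·1 + 17/11·1 = 115/22 ≠ 1 ⇒ order 0.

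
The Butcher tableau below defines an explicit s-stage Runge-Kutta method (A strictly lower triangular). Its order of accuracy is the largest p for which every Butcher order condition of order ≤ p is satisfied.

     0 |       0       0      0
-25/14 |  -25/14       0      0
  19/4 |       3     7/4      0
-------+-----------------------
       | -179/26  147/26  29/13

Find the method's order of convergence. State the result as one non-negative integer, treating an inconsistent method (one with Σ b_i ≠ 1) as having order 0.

2

b = (-179/26, 147/26, 29/13)
c = (0, -25/14, 19/4)
Ac = (0, 0, -25/8)
Σ b_i: (-179/26)·1 + 147/26·1 + 29/13·1 = 1 ✓
b·c: 147/26·(-25/14) + 29/13·19/4 = 1/2 ✓
b·c²: 147/26·625/196 + 29/13·361/16 = 14219/208 ≠ 1/3 ⇒ order 2.
b·Ac: 29/13·(-25/8) = -725/104 ≠ 1/6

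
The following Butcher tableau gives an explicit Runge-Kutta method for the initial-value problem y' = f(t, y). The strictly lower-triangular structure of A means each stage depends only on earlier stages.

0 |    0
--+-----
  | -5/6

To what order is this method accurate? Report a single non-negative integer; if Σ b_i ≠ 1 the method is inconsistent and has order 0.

b = (-5/6)
c = (0)
Σ b_i: (-5/6)·1 = -5/6 ≠ 1 ⇒ order 0.

0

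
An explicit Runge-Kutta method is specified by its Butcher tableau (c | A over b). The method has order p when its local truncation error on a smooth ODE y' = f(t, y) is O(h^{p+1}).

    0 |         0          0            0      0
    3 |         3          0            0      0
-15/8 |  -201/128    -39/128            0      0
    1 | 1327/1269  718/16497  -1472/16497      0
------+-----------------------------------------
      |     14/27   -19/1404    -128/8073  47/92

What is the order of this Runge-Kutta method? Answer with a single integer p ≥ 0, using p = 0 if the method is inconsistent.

4

b = (14/27, -19/1404, -128/8073, 47/92)
c = (0, 3, -15/8, 1)
Ac = (0, 0, -117/128, 14/47)
Σ b_i: 14/27·1 + (-19/1404)·1 + (-128/8073)·1 + 47/92·1 = 1 ✓
b·c: (-19/1404)·3 + (-128/8073)·(-15/8) + 47/92·1 = 1/2 ✓
b·c²: (-19/1404)·9 + (-128/8073)·225/64 + 47/92·1 = 1/3 ✓
b·Ac: (-128/8073)·(-117/128) + 47/92·14/47 = 1/6 ✓
b·c³: (-19/1404)·27 + (-128/8073)·(-3375/512) + 47/92·1 = 1/4 ✓
b·(c∘Ac): (-128/8073)·1755/1024 + 47/92·14/47 = 1/8 ✓
b·Ac²: (-128/8073)·(-351/128) + 47/92·11/141 = 1/12 ✓
b·A²c: 47/92·23/282 = 1/24 ✓; 4 stages ⇒ order 4.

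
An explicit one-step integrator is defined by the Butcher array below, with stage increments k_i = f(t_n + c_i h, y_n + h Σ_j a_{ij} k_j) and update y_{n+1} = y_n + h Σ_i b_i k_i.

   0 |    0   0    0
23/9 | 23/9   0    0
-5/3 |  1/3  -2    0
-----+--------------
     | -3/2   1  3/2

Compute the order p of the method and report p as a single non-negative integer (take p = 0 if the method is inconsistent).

1

b = (-3/2, 1, 3/2)
c = (0, 23/9, -5/3)
Ac = (0, 0, -46/9)
Σ b_i: (-3/2)·1 + 1·1 + 3/2·1 = 1 ✓
b·c: 1·23/9 + 3/2·(-5/3) = 1/18 ≠ 1/2 ⇒ order 1.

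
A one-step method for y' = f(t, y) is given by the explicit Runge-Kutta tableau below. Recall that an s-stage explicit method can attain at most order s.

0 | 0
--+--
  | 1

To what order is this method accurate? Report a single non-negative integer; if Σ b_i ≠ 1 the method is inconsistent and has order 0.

1

b = (1)
c = (0)
Σ b_i: 1·1 = 1 ✓; 1 stage ⇒ order 1.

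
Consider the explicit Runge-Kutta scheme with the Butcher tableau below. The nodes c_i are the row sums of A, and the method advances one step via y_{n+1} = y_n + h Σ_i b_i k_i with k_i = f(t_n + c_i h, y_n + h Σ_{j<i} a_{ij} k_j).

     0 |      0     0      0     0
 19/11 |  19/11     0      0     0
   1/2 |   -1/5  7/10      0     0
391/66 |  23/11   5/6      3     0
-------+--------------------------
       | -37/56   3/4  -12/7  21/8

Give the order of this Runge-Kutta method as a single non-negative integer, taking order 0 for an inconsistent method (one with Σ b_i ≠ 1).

b = (-37/56, 3/4, -12/7, 21/8)
c = (0, 19/11, 1/2, 391/66)
Ac = (0, 0, 133/110, 97/33)
Σ b_i: (-37/56)·1 + 3/4·1 + (-12/7)·1 + 21/8·1 = 1 ✓
b·c: 3/4·19/11 + (-12/7)·1/2 + 21/8·391/66 = 19699/1232 ≠ 1/2 ⇒ order 1.

1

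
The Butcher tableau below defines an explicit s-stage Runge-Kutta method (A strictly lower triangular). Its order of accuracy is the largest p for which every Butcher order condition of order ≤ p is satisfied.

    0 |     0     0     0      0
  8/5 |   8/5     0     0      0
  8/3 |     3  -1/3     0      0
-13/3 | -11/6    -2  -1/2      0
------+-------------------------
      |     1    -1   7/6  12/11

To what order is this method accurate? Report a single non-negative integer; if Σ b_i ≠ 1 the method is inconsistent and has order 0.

b = (1, -1, 7/6, 12/11)
c = (0, 8/5, 8/3, -13/3)
Ac = (0, 0, -8/15, -68/15)
Σ b_i: 1·1 + (-1)·1 + 7/6·1 + 12/11·1 = 149/66 ≠ 1 ⇒ order 0.

0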